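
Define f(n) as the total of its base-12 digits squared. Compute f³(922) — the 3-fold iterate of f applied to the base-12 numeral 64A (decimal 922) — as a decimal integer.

50

922 = (6,4,10)_12 → 152
152 = (1,0,8)_12 → 65
65 = (5,5)_12 → 50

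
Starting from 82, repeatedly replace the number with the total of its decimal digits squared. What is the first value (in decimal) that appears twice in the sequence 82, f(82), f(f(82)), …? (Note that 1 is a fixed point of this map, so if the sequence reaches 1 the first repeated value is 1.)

82 → 68
68 → 100
100 → 1  — reached the fixed point 1.
1 → 1, so 1 is the first repeated value.

1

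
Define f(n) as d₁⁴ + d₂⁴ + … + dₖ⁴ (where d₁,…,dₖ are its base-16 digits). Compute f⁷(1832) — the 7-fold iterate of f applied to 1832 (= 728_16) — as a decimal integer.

17

1832 = (7,2,8)_16 → 7⁴ + 2⁴ + 8⁴ = 6513
6513 = (1,9,7,1)_16 → 1⁴ + 9⁴ + 7⁴ + 1⁴ = 8964
8964 = (2,3,0,4)_16 → 2⁴ + 3⁴ + 0⁴ + 4⁴ = 353
353 = (1,6,1)_16 → 1⁴ + 6⁴ + 1⁴ = 1298
1298 = (5,1,2)_16 → 5⁴ + 1⁴ + 2⁴ = 642
642 = (2,8,2)_16 → 2⁴ + 8⁴ + 2⁴ = 4128
4128 = (1,0,2,0)_16 → 1⁴ + 0⁴ + 2⁴ + 0⁴ = 17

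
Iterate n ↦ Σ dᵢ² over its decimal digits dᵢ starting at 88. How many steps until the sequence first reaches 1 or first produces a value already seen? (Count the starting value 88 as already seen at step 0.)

88 → 8² + 8² = 64 + 64 = 128
128 → 1² + 2² + 8² = 1 + 4 + 64 = 69
69 → 6² + 9² = 36 + 81 = 117
117 → 1² + 1² + 7² = 1 + 1 + 49 = 51
51 → 5² + 1² = 25 + 1 = 26
26 → 2² + 6² = 4 + 36 = 40
40 → 4² + 0² = 16 + 0 = 16
16 → 1² + 6² = 1 + 36 = 37
37 → 3² + 7² = 9 + 49 = 58
58 → 5² + 8² = 25 + 64 = 89
89 → 8² + 9² = 64 + 81 = 145
145 → 1² + 4² + 5² = 1 + 16 + 25 = 42
42 → 4² + 2² = 16 + 4 = 20
20 → 2² + 0² = 4 + 0 = 4
4 → 4² = 16  — 16 repeats.
That took 15 steps.

15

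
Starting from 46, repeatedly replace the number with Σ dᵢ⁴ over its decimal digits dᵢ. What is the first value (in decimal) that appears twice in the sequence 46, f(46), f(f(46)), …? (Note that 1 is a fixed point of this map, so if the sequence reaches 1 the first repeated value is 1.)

8208

46 → 4⁴ + 6⁴ = 1552
1552 → 1⁴ + 5⁴ + 5⁴ + 2⁴ = 1267
1267 → 1⁴ + 2⁴ + 6⁴ + 7⁴ = 3714
3714 → 3⁴ + 7⁴ + 1⁴ + 4⁴ = 2739
2739 → 2⁴ + 7⁴ + 3⁴ + 9⁴ = 9059
9059 → 9⁴ + 0⁴ + 5⁴ + 9⁴ = 13747
13747 → 1⁴ + 3⁴ + 7⁴ + 4⁴ + 7⁴ = 5140
5140 → 5⁴ + 1⁴ + 4⁴ + 0⁴ = 882
882 → 8⁴ + 8⁴ + 2⁴ = 8208
8208 → 8⁴ + 2⁴ + 0⁴ + 8⁴ = 8208  — 8208 already appeared earlier.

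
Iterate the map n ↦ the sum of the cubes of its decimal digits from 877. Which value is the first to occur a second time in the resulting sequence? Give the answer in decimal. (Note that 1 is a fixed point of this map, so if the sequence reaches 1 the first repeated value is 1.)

877 → 1198
1198 → 1243
1243 → 100
100 → 1  — reached the fixed point 1.
1 → 1, so 1 is the first repeated value.

1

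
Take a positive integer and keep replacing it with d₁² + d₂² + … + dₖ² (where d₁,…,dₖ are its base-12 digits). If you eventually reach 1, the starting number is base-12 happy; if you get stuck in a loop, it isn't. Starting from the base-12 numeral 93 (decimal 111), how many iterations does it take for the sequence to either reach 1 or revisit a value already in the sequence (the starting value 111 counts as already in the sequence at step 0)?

111 = (9,3)_12 → 9² + 3² = 90
90 = (7,6)_12 → 7² + 6² = 85
85 = (7,1)_12 → 7² + 1² = 50
50 = (4,2)_12 → 4² + 2² = 20
20 = (1,8)_12 → 1² + 8² = 65
65 = (5,5)_12 → 5² + 5² = 50  — 50 repeats.
That took 6 steps.

6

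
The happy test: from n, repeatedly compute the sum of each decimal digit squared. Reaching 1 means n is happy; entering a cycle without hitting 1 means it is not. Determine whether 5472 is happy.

happy

5472 → 5² + 4² + 7² + 2² = 94
94 → 9² + 4² = 97
97 → 9² + 7² = 130
130 → 1² + 3² + 0² = 10
10 → 1² + 0² = 1  — reached 1.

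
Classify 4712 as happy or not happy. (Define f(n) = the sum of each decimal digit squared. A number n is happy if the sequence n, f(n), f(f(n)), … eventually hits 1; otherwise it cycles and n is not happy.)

4712 → 4² + 7² + 1² + 2² = 16 + 49 + 1 + 4 = 70
70 → 7² + 0² = 49 + 0 = 49
49 → 4² + 9² = 16 + 81 = 97
97 → 9² + 7² = 81 + 49 = 130
130 → 1² + 3² + 0² = 1 + 9 + 0 = 10
10 → 1² + 0² = 1 + 0 = 1  — reached 1.

happy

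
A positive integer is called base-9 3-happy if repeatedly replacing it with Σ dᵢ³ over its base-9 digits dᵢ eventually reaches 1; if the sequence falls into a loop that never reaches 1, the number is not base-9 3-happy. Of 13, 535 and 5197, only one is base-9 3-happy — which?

13: 13 → 65 → 351 → 91 → 3 → 27 → 27  — repeats 27 (not base-9 3-happy)
535: 535 → 405 → 125 → 577 → 345 → 99 → 9 → 1  — reaches 1 (base-9 3-happy)
5197: 5197 → 409 → 189 → 35 → 539 → 853 → 409  — repeats 409 (not base-9 3-happy)

535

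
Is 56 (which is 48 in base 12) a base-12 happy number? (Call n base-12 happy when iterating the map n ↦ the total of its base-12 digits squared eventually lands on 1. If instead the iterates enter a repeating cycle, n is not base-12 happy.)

not base-12 happy

56 = (4,8)_12 → 4² + 8² = 16 + 64 = 80
80 = (6,8)_12 → 6² + 8² = 36 + 64 = 100
100 = (8,4)_12 → 8² + 4² = 64 + 16 = 80  — 80 already seen; the sequence cycles without reaching 1.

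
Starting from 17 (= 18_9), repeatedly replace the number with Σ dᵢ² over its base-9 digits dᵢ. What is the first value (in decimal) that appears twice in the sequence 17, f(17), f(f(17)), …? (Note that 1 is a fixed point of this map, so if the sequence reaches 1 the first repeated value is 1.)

65

17 = (1,8)_9 → 1² + 8² = 1 + 64 = 65
65 = (7,2)_9 → 7² + 2² = 49 + 4 = 53
53 = (5,8)_9 → 5² + 8² = 25 + 64 = 89
89 = (1,0,8)_9 → 1² + 0² + 8² = 1 + 0 + 64 = 65  — 65 already appeared earlier.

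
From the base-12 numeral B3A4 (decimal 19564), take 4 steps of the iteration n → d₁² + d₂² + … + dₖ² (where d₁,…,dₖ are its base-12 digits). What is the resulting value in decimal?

19564 = (11,3,10,4)_12 → 11² + 3² + 10² + 4² = 121 + 9 + 100 + 16 = 246
246 = (1,8,6)_12 → 1² + 8² + 6² = 1 + 64 + 36 = 101
101 = (8,5)_12 → 8² + 5² = 64 + 25 = 89
89 = (7,5)_12 → 7² + 5² = 49 + 25 = 74

74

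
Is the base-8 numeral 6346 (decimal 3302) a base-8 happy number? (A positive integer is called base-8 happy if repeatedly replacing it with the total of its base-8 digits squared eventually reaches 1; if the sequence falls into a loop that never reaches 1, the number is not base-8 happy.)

base-8 happy

3302 = (6,3,4,6)_8 → 6² + 3² + 4² + 6² = 36 + 9 + 16 + 36 = 97
97 = (1,4,1)_8 → 1² + 4² + 1² = 1 + 16 + 1 = 18
18 = (2,2)_8 → 2² + 2² = 4 + 4 = 8
8 = (1,0)_8 → 1² + 0² = 1 + 0 = 1  — reached 1.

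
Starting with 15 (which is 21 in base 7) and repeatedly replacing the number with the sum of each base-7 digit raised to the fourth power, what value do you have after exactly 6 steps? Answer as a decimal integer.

1153

15 = (2,1)_7 → 17
17 = (2,3)_7 → 97
97 = (1,6,6)_7 → 2593
2593 = (1,0,3,6,3)_7 → 1459
1459 = (4,1,5,3)_7 → 963
963 = (2,5,4,4)_7 → 1153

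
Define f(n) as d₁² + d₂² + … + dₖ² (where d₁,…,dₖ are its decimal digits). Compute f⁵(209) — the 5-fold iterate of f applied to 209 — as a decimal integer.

209 → 2² + 0² + 9² = 4 + 0 + 81 = 85
85 → 8² + 5² = 64 + 25 = 89
89 → 8² + 9² = 64 + 81 = 145
145 → 1² + 4² + 5² = 1 + 16 + 25 = 42
42 → 4² + 2² = 16 + 4 = 20

20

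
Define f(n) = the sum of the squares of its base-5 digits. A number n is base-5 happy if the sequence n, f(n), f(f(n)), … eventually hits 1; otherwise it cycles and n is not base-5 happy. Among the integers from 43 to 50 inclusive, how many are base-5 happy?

2

43: 43 → 19 → 25 → 1  (reaches 1)
44: 44 → 26 → 2 → 4 → 16 → 10 → 4  (repeats 4)
45: 45 → 17 → 13 → 13  (repeats 13)
46: 46 → 18 → 18  (repeats 18)
47: 47 → 21 → 17 → 13 → 13  (repeats 13)
48: 48 → 26 → 2 → 4 → 16 → 10 → 4  (repeats 4)
49: 49 → 33 → 11 → 5 → 1  (reaches 1)
50: 50 → 4 → 16 → 10 → 4  (repeats 4)
base-5 happy: 43, 49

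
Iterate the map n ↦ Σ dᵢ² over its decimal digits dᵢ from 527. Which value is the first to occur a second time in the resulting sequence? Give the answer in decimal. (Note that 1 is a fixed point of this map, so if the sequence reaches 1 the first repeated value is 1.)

4

527 → 5² + 2² + 7² = 25 + 4 + 49 = 78
78 → 7² + 8² = 49 + 64 = 113
113 → 1² + 1² + 3² = 1 + 1 + 9 = 11
11 → 1² + 1² = 1 + 1 = 2
2 → 2² = 4
4 → 4² = 16
16 → 1² + 6² = 1 + 36 = 37
37 → 3² + 7² = 9 + 49 = 58
58 → 5² + 8² = 25 + 64 = 89
89 → 8² + 9² = 64 + 81 = 145
145 → 1² + 4² + 5² = 1 + 16 + 25 = 42
42 → 4² + 2² = 16 + 4 = 20
20 → 2² + 0² = 4 + 0 = 4  — 4 already appeared earlier.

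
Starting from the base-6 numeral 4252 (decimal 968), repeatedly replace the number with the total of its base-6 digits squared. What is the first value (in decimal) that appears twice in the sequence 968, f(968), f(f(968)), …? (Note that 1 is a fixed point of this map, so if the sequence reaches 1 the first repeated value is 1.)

1

968 = (4,2,5,2)_6 → 4² + 2² + 5² + 2² = 49
49 = (1,2,1)_6 → 1² + 2² + 1² = 6
6 = (1,0)_6 → 1² + 0² = 1  — reached the fixed point 1.
1 → 1, so 1 is the first repeated value.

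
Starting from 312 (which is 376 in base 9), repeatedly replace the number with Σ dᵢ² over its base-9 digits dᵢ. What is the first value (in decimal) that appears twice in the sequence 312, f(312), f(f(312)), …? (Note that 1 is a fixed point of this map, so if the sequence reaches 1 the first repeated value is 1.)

50

312 = (3,7,6)_9 → 3² + 7² + 6² = 9 + 49 + 36 = 94
94 = (1,1,4)_9 → 1² + 1² + 4² = 1 + 1 + 16 = 18
18 = (2,0)_9 → 2² + 0² = 4 + 0 = 4
4 = (4)_9 → 4² = 16
16 = (1,7)_9 → 1² + 7² = 1 + 49 = 50
50 = (5,5)_9 → 5² + 5² = 25 + 25 = 50  — 50 already appeared earlier.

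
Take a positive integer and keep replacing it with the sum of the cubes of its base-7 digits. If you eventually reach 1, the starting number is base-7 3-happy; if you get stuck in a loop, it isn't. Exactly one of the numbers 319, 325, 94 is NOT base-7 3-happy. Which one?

319: 319 → 307 → 433 → 343 → 1  — reaches 1 (base-7 3-happy)
325: 325 → 307 → 433 → 343 → 1  — reaches 1 (base-7 3-happy)
94: 94 → 244 → 496 → 244  — repeats 244 (not base-7 3-happy)

94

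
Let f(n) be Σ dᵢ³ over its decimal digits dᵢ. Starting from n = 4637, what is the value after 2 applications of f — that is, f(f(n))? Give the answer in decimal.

341

4637 → 4³ + 6³ + 3³ + 7³ = 64 + 216 + 27 + 343 = 650
650 → 6³ + 5³ + 0³ = 216 + 125 + 0 = 341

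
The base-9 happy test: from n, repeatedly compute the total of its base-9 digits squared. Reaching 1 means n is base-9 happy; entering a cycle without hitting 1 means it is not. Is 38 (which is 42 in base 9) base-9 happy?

not base-9 happy

38 = (4,2)_9 → 4² + 2² = 16 + 4 = 20
20 = (2,2)_9 → 2² + 2² = 4 + 4 = 8
8 = (8)_9 → 8² = 64
64 = (7,1)_9 → 7² + 1² = 49 + 1 = 50
50 = (5,5)_9 → 5² + 5² = 25 + 25 = 50  — 50 already seen; the sequence cycles without reaching 1.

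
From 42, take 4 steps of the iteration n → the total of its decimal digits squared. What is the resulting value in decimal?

42 → 4² + 2² = 20
20 → 2² + 0² = 4
4 → 4² = 16
16 → 1² + 6² = 37

37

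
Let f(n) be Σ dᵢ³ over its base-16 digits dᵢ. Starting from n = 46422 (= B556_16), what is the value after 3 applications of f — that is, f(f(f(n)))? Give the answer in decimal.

2262

46422 = (11,5,5,6)_16 → 1797
1797 = (7,0,5)_16 → 468
468 = (1,13,4)_16 → 2262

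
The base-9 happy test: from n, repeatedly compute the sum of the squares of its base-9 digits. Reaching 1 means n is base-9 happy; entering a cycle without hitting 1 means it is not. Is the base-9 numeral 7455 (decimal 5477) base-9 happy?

5477 = (7,4,5,5)_9 → 7² + 4² + 5² + 5² = 115
115 = (1,3,7)_9 → 1² + 3² + 7² = 59
59 = (6,5)_9 → 6² + 5² = 61
61 = (6,7)_9 → 6² + 7² = 85
85 = (1,0,4)_9 → 1² + 0² + 4² = 17
17 = (1,8)_9 → 1² + 8² = 65
65 = (7,2)_9 → 7² + 2² = 53
53 = (5,8)_9 → 5² + 8² = 89
89 = (1,0,8)_9 → 1² + 0² + 8² = 65  — 65 already seen; the sequence cycles without reaching 1.

not base-9 happy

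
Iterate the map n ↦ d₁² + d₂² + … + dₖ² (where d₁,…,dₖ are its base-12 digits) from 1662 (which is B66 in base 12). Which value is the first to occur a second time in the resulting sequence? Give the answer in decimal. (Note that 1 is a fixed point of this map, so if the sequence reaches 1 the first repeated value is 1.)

100

1662 = (11,6,6)_12 → 193
193 = (1,4,1)_12 → 18
18 = (1,6)_12 → 37
37 = (3,1)_12 → 10
10 = (10)_12 → 100
100 = (8,4)_12 → 80
80 = (6,8)_12 → 100  — 100 already appeared earlier.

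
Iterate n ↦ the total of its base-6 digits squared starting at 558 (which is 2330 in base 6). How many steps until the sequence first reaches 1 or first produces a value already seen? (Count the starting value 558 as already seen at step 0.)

10

558 = (2,3,3,0)_6 → 2² + 3² + 3² + 0² = 4 + 9 + 9 + 0 = 22
22 = (3,4)_6 → 3² + 4² = 9 + 16 = 25
25 = (4,1)_6 → 4² + 1² = 16 + 1 = 17
17 = (2,5)_6 → 2² + 5² = 4 + 25 = 29
29 = (4,5)_6 → 4² + 5² = 16 + 25 = 41
41 = (1,0,5)_6 → 1² + 0² + 5² = 1 + 0 + 25 = 26
26 = (4,2)_6 → 4² + 2² = 16 + 4 = 20
20 = (3,2)_6 → 3² + 2² = 9 + 4 = 13
13 = (2,1)_6 → 2² + 1² = 4 + 1 = 5
5 = (5)_6 → 5² = 25  — 25 repeats.
That took 10 steps.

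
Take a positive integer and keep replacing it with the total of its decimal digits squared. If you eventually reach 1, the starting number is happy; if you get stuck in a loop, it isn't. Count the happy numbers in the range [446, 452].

1

446: 446 → 68 → 100 → 1  — happy
447: 447 → 81 → 65 → 61 → 37 → 58 → 89 → 145 → 42 → 20 → 4 → 16 → 37  — not happy
448: 448 → 96 → 117 → 51 → 26 → 40 → 16 → 37 → 58 → 89 → 145 → 42 → 20 → 4 → 16  — not happy
449: 449 → 113 → 11 → 2 → 4 → 16 → 37 → 58 → 89 → 145 → 42 → 20 → 4  — not happy
450: 450 → 41 → 17 → 50 → 25 → 29 → 85 → 89 → 145 → 42 → 20 → 4 → 16 → 37 → 58 → 89  — not happy
451: 451 → 42 → 20 → 4 → 16 → 37 → 58 → 89 → 145 → 42  — not happy
452: 452 → 45 → 41 → 17 → 50 → 25 → 29 → 85 → 89 → 145 → 42 → 20 → 4 → 16 → 37 → 58 → 89  — not happy
happy: 446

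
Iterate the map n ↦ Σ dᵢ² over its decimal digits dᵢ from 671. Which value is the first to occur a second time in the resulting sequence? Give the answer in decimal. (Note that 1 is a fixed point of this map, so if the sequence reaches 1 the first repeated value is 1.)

671 → 6² + 7² + 1² = 36 + 49 + 1 = 86
86 → 8² + 6² = 64 + 36 = 100
100 → 1² + 0² + 0² = 1 + 0 + 0 = 1  — reached the fixed point 1.
1 → 1, so 1 is the first repeated value.

1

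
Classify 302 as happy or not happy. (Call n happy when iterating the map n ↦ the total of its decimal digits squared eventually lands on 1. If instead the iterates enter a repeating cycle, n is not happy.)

happy

302 → 13
13 → 10
10 → 1  — reached 1.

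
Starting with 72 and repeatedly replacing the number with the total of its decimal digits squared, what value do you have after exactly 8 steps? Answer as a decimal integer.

42

72 → 7² + 2² = 53
53 → 5² + 3² = 34
34 → 3² + 4² = 25
25 → 2² + 5² = 29
29 → 2² + 9² = 85
85 → 8² + 5² = 89
89 → 8² + 9² = 145
145 → 1² + 4² + 5² = 42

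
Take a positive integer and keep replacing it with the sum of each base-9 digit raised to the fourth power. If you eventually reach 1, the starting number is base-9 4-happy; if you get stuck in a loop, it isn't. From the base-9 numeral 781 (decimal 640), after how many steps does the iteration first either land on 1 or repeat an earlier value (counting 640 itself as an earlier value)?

640 = (7,8,1)_9 → 6498
6498 = (8,8,2,0)_9 → 8208
8208 = (1,2,2,3,0)_9 → 114
114 = (1,3,6)_9 → 1378
1378 = (1,8,0,1)_9 → 4098
4098 = (5,5,5,3)_9 → 1956
1956 = (2,6,1,3)_9 → 1394
1394 = (1,8,1,8)_9 → 8194
8194 = (1,2,2,1,4)_9 → 290
290 = (3,5,2)_9 → 722
722 = (8,8,2)_9 → 8208  — 8208 repeats.
That took 11 steps.

11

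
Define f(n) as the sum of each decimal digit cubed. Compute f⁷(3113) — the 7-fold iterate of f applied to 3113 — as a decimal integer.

3113 → 3³ + 1³ + 1³ + 3³ = 56
56 → 5³ + 6³ = 341
341 → 3³ + 4³ + 1³ = 92
92 → 9³ + 2³ = 737
737 → 7³ + 3³ + 7³ = 713
713 → 7³ + 1³ + 3³ = 371
371 → 3³ + 7³ + 1³ = 371

371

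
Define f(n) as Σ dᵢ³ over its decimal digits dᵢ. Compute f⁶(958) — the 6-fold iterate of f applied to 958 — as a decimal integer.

55

958 → 9³ + 5³ + 8³ = 1366
1366 → 1³ + 3³ + 6³ + 6³ = 460
460 → 4³ + 6³ + 0³ = 280
280 → 2³ + 8³ + 0³ = 520
520 → 5³ + 2³ + 0³ = 133
133 → 1³ + 3³ + 3³ = 55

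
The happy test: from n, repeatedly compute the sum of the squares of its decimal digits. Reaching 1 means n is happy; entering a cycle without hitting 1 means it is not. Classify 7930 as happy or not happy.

7930 → 7² + 9² + 3² + 0² = 139
139 → 1² + 3² + 9² = 91
91 → 9² + 1² = 82
82 → 8² + 2² = 68
68 → 6² + 8² = 100
100 → 1² + 0² + 0² = 1  — reached 1.

happy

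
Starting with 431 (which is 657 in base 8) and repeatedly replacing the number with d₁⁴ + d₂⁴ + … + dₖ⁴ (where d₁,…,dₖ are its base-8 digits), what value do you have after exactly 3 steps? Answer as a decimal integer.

897

431 = (6,5,7)_8 → 6⁴ + 5⁴ + 7⁴ = 1296 + 625 + 2401 = 4322
4322 = (1,0,3,4,2)_8 → 1⁴ + 0⁴ + 3⁴ + 4⁴ + 2⁴ = 1 + 0 + 81 + 256 + 16 = 354
354 = (5,4,2)_8 → 5⁴ + 4⁴ + 2⁴ = 625 + 256 + 16 = 897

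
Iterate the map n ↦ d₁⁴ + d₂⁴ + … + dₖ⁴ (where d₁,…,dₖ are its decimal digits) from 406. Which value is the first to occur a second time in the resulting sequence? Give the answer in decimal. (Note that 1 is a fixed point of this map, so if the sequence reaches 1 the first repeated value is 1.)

406 → 4⁴ + 0⁴ + 6⁴ = 256 + 0 + 1296 = 1552
1552 → 1⁴ + 5⁴ + 5⁴ + 2⁴ = 1 + 625 + 625 + 16 = 1267
1267 → 1⁴ + 2⁴ + 6⁴ + 7⁴ = 1 + 16 + 1296 + 2401 = 3714
3714 → 3⁴ + 7⁴ + 1⁴ + 4⁴ = 81 + 2401 + 1 + 256 = 2739
2739 → 2⁴ + 7⁴ + 3⁴ + 9⁴ = 16 + 2401 + 81 + 6561 = 9059
9059 → 9⁴ + 0⁴ + 5⁴ + 9⁴ = 6561 + 0 + 625 + 6561 = 13747
13747 → 1⁴ + 3⁴ + 7⁴ + 4⁴ + 7⁴ = 1 + 81 + 2401 + 256 + 2401 = 5140
5140 → 5⁴ + 1⁴ + 4⁴ + 0⁴ = 625 + 1 + 256 + 0 = 882
882 → 8⁴ + 8⁴ + 2⁴ = 4096 + 4096 + 16 = 8208
8208 → 8⁴ + 2⁴ + 0⁴ + 8⁴ = 4096 + 16 + 0 + 4096 = 8208  — 8208 already appeared earlier.

8208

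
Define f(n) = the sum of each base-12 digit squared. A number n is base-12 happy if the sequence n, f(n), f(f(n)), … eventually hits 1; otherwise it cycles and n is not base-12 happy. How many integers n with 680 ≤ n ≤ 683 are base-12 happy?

680: 680 → 144 → 1  — base-12 happy
681: 681 → 161 → 27 → 13 → 2 → 4 → 16 → 17 → 26 → 8 → 64 → 41 → 34 → 104 → 128 → 164 → 66 → 61 → 26  — not base-12 happy
682: 682 → 180 → 10 → 100 → 80 → 100  — not base-12 happy
683: 683 → 201 → 98 → 68 → 89 → 74 → 40 → 25 → 5 → 25  — not base-12 happy
base-12 happy: 680

1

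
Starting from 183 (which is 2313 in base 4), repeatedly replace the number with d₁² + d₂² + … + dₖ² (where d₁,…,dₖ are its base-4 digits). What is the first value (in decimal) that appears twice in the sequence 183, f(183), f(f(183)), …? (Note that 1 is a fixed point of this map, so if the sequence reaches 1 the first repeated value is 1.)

1

183 = (2,3,1,3)_4 → 2² + 3² + 1² + 3² = 4 + 9 + 1 + 9 = 23
23 = (1,1,3)_4 → 1² + 1² + 3² = 1 + 1 + 9 = 11
11 = (2,3)_4 → 2² + 3² = 4 + 9 = 13
13 = (3,1)_4 → 3² + 1² = 9 + 1 = 10
10 = (2,2)_4 → 2² + 2² = 4 + 4 = 8
8 = (2,0)_4 → 2² + 0² = 4 + 0 = 4
4 = (1,0)_4 → 1² + 0² = 1 + 0 = 1  — reached the fixed point 1.
1 → 1, so 1 is the first repeated value.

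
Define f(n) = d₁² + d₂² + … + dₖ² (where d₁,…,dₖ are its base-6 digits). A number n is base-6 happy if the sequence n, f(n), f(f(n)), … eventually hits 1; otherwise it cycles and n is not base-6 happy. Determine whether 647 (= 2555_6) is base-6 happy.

base-6 happy

647 = (2,5,5,5)_6 → 79
79 = (2,1,1)_6 → 6
6 = (1,0)_6 → 1  — reached 1.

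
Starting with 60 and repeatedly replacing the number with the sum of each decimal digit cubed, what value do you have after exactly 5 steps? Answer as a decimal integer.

60 → 6³ + 0³ = 216 + 0 = 216
216 → 2³ + 1³ + 6³ = 8 + 1 + 216 = 225
225 → 2³ + 2³ + 5³ = 8 + 8 + 125 = 141
141 → 1³ + 4³ + 1³ = 1 + 64 + 1 = 66
66 → 6³ + 6³ = 216 + 216 = 432

432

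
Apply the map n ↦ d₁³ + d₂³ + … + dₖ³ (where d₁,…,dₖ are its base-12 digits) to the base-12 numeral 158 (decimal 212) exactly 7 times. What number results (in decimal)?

212 = (1,5,8)_12 → 1³ + 5³ + 8³ = 1 + 125 + 512 = 638
638 = (4,5,2)_12 → 4³ + 5³ + 2³ = 64 + 125 + 8 = 197
197 = (1,4,5)_12 → 1³ + 4³ + 5³ = 1 + 64 + 125 = 190
190 = (1,3,10)_12 → 1³ + 3³ + 10³ = 1 + 27 + 1000 = 1028
1028 = (7,1,8)_12 → 7³ + 1³ + 8³ = 343 + 1 + 512 = 856
856 = (5,11,4)_12 → 5³ + 11³ + 4³ = 125 + 1331 + 64 = 1520
1520 = (10,6,8)_12 → 10³ + 6³ + 8³ = 1000 + 216 + 512 = 1728

1728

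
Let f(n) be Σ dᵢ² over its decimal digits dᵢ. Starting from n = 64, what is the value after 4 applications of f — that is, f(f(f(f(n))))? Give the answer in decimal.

64 → 6² + 4² = 52
52 → 5² + 2² = 29
29 → 2² + 9² = 85
85 → 8² + 5² = 89

89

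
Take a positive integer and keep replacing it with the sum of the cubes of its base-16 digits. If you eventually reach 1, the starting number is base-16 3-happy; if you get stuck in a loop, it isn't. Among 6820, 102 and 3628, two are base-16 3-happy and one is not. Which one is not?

102

6820: 6820 → 2065 → 514 → 16 → 1  — reaches 1 (base-16 3-happy)
102: 102 → 432 → 1332 → 216 → 2709 → 1854 → 3114 → 2736 → 2331 → 2061 → 2709  — repeats 2709 (not base-16 3-happy)
3628: 3628 → 4480 → 514 → 16 → 1  — reaches 1 (base-16 3-happy)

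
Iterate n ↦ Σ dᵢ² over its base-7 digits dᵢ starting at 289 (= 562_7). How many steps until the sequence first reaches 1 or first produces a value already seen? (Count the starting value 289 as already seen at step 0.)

5

289 = (5,6,2)_7 → 5² + 6² + 2² = 65
65 = (1,2,2)_7 → 1² + 2² + 2² = 9
9 = (1,2)_7 → 1² + 2² = 5
5 = (5)_7 → 5² = 25
25 = (3,4)_7 → 3² + 4² = 25  — 25 repeats.
That took 5 steps.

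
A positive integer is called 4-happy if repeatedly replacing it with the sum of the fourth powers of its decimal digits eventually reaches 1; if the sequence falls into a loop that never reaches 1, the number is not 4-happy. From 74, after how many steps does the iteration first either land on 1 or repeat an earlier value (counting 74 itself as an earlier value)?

9

74 → 7⁴ + 4⁴ = 2401 + 256 = 2657
2657 → 2⁴ + 6⁴ + 5⁴ + 7⁴ = 16 + 1296 + 625 + 2401 = 4338
4338 → 4⁴ + 3⁴ + 3⁴ + 8⁴ = 256 + 81 + 81 + 4096 = 4514
4514 → 4⁴ + 5⁴ + 1⁴ + 4⁴ = 256 + 625 + 1 + 256 = 1138
1138 → 1⁴ + 1⁴ + 3⁴ + 8⁴ = 1 + 1 + 81 + 4096 = 4179
4179 → 4⁴ + 1⁴ + 7⁴ + 9⁴ = 256 + 1 + 2401 + 6561 = 9219
9219 → 9⁴ + 2⁴ + 1⁴ + 9⁴ = 6561 + 16 + 1 + 6561 = 13139
13139 → 1⁴ + 3⁴ + 1⁴ + 3⁴ + 9⁴ = 1 + 81 + 1 + 81 + 6561 = 6725
6725 → 6⁴ + 7⁴ + 2⁴ + 5⁴ = 1296 + 2401 + 16 + 625 = 4338  — 4338 repeats.
That took 9 steps.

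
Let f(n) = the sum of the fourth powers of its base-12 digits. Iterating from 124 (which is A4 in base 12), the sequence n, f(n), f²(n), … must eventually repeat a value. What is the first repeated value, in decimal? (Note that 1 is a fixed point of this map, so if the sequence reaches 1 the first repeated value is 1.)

6659

124 = (10,4)_12 → 10⁴ + 4⁴ = 10256
10256 = (5,11,2,8)_12 → 5⁴ + 11⁴ + 2⁴ + 8⁴ = 19378
19378 = (11,2,6,10)_12 → 11⁴ + 2⁴ + 6⁴ + 10⁴ = 25953
25953 = (1,3,0,2,9)_12 → 1⁴ + 3⁴ + 0⁴ + 2⁴ + 9⁴ = 6659
6659 = (3,10,2,11)_12 → 3⁴ + 10⁴ + 2⁴ + 11⁴ = 24738
24738 = (1,2,3,9,6)_12 → 1⁴ + 2⁴ + 3⁴ + 9⁴ + 6⁴ = 7955
7955 = (4,7,2,11)_12 → 4⁴ + 7⁴ + 2⁴ + 11⁴ = 17314
17314 = (10,0,2,10)_12 → 10⁴ + 0⁴ + 2⁴ + 10⁴ = 20016
20016 = (11,7,0,0)_12 → 11⁴ + 7⁴ + 0⁴ + 0⁴ = 17042
17042 = (9,10,4,2)_12 → 9⁴ + 10⁴ + 4⁴ + 2⁴ = 16833
16833 = (9,8,10,9)_12 → 9⁴ + 8⁴ + 10⁴ + 9⁴ = 27218
27218 = (1,3,9,0,2)_12 → 1⁴ + 3⁴ + 9⁴ + 0⁴ + 2⁴ = 6659  — 6659 already appeared earlier.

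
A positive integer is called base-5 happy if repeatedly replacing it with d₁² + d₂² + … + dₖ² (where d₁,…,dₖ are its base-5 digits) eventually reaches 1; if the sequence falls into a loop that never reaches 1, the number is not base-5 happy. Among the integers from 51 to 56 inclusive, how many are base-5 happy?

2

51: 51 → 5 → 1  — base-5 happy
52: 52 → 8 → 10 → 4 → 16 → 10  — not base-5 happy
53: 53 → 13 → 13  — not base-5 happy
54: 54 → 20 → 16 → 10 → 4 → 16  — not base-5 happy
55: 55 → 5 → 1  — base-5 happy
56: 56 → 6 → 2 → 4 → 16 → 10 → 4  — not base-5 happy
base-5 happy: 51, 55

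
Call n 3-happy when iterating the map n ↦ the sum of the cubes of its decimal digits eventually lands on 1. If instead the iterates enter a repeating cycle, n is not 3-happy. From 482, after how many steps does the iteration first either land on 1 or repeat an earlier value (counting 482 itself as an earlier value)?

11

482 → 4³ + 8³ + 2³ = 584
584 → 5³ + 8³ + 4³ = 701
701 → 7³ + 0³ + 1³ = 344
344 → 3³ + 4³ + 4³ = 155
155 → 1³ + 5³ + 5³ = 251
251 → 2³ + 5³ + 1³ = 134
134 → 1³ + 3³ + 4³ = 92
92 → 9³ + 2³ = 737
737 → 7³ + 3³ + 7³ = 713
713 → 7³ + 1³ + 3³ = 371
371 → 3³ + 7³ + 1³ = 371  — 371 repeats.
That took 11 steps.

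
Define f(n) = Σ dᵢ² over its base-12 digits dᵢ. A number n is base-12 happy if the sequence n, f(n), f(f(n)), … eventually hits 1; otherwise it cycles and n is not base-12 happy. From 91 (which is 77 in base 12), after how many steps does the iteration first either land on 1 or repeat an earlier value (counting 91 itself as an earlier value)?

91 = (7,7)_12 → 7² + 7² = 49 + 49 = 98
98 = (8,2)_12 → 8² + 2² = 64 + 4 = 68
68 = (5,8)_12 → 5² + 8² = 25 + 64 = 89
89 = (7,5)_12 → 7² + 5² = 49 + 25 = 74
74 = (6,2)_12 → 6² + 2² = 36 + 4 = 40
40 = (3,4)_12 → 3² + 4² = 9 + 16 = 25
25 = (2,1)_12 → 2² + 1² = 4 + 1 = 5
5 = (5)_12 → 5² = 25  — 25 repeats.
That took 8 steps.

8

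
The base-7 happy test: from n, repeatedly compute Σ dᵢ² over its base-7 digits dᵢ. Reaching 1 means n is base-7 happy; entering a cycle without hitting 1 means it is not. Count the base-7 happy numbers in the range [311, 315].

311: 311 → 49 → 1  (reaches 1)
312: 312 → 56 → 2 → 4 → 16 → 8 → 2  (repeats 2)
313: 313 → 65 → 9 → 5 → 25 → 25  (repeats 25)
314: 314 → 76 → 46 → 52 → 10 → 10  (repeats 10)
315: 315 → 45 → 45  (repeats 45)
base-7 happy: 311

1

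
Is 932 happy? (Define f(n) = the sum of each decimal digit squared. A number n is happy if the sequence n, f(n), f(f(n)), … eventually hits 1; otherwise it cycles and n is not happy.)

932 → 9² + 3² + 2² = 94
94 → 9² + 4² = 97
97 → 9² + 7² = 130
130 → 1² + 3² + 0² = 10
10 → 1² + 0² = 1  — reached 1.

happy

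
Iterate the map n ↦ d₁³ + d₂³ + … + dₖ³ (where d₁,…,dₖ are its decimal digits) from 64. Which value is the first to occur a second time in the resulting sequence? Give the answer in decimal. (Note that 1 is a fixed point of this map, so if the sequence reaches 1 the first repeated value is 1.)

64 → 280
280 → 520
520 → 133
133 → 55
55 → 250
250 → 133  — 133 already appeared earlier.

133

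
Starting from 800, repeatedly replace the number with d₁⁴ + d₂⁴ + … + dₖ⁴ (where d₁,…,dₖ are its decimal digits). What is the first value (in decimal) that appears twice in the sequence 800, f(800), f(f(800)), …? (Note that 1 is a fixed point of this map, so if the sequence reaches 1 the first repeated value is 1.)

4179

800 → 8⁴ + 0⁴ + 0⁴ = 4096
4096 → 4⁴ + 0⁴ + 9⁴ + 6⁴ = 8113
8113 → 8⁴ + 1⁴ + 1⁴ + 3⁴ = 4179
4179 → 4⁴ + 1⁴ + 7⁴ + 9⁴ = 9219
9219 → 9⁴ + 2⁴ + 1⁴ + 9⁴ = 13139
13139 → 1⁴ + 3⁴ + 1⁴ + 3⁴ + 9⁴ = 6725
6725 → 6⁴ + 7⁴ + 2⁴ + 5⁴ = 4338
4338 → 4⁴ + 3⁴ + 3⁴ + 8⁴ = 4514
4514 → 4⁴ + 5⁴ + 1⁴ + 4⁴ = 1138
1138 → 1⁴ + 1⁴ + 3⁴ + 8⁴ = 4179  — 4179 already appeared earlier.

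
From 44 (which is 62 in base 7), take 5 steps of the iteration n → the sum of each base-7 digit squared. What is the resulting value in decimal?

16

44 = (6,2)_7 → 6² + 2² = 40
40 = (5,5)_7 → 5² + 5² = 50
50 = (1,0,1)_7 → 1² + 0² + 1² = 2
2 = (2)_7 → 2² = 4
4 = (4)_7 → 4² = 16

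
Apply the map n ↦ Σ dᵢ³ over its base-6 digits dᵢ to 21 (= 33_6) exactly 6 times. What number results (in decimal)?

9

21 = (3,3)_6 → 3³ + 3³ = 27 + 27 = 54
54 = (1,3,0)_6 → 1³ + 3³ + 0³ = 1 + 27 + 0 = 28
28 = (4,4)_6 → 4³ + 4³ = 64 + 64 = 128
128 = (3,3,2)_6 → 3³ + 3³ + 2³ = 27 + 27 + 8 = 62
62 = (1,4,2)_6 → 1³ + 4³ + 2³ = 1 + 64 + 8 = 73
73 = (2,0,1)_6 → 2³ + 0³ + 1³ = 8 + 0 + 1 = 9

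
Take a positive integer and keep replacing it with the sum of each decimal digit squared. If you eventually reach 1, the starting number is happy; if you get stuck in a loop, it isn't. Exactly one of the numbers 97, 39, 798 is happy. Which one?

97

97: 97 → 130 → 10 → 1  — reaches 1 (happy)
39: 39 → 90 → 81 → 65 → 61 → 37 → 58 → 89 → 145 → 42 → 20 → 4 → 16 → 37  — repeats 37 (not happy)
798: 798 → 194 → 98 → 145 → 42 → 20 → 4 → 16 → 37 → 58 → 89 → 145  — repeats 145 (not happy)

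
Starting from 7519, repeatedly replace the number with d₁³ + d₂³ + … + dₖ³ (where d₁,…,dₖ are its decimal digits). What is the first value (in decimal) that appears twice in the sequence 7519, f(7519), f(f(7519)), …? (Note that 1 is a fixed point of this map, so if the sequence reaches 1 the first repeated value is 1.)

7519 → 7³ + 5³ + 1³ + 9³ = 343 + 125 + 1 + 729 = 1198
1198 → 1³ + 1³ + 9³ + 8³ = 1 + 1 + 729 + 512 = 1243
1243 → 1³ + 2³ + 4³ + 3³ = 1 + 8 + 64 + 27 = 100
100 → 1³ + 0³ + 0³ = 1 + 0 + 0 = 1  — reached the fixed point 1.
1 → 1, so 1 is the first repeated value.

1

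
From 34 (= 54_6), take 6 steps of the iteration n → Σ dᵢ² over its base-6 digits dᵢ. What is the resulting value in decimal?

34 = (5,4)_6 → 41
41 = (1,0,5)_6 → 26
26 = (4,2)_6 → 20
20 = (3,2)_6 → 13
13 = (2,1)_6 → 5
5 = (5)_6 → 25

25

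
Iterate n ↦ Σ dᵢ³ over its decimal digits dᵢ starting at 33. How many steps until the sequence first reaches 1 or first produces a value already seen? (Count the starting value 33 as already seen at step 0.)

7

33 → 3³ + 3³ = 54
54 → 5³ + 4³ = 189
189 → 1³ + 8³ + 9³ = 1242
1242 → 1³ + 2³ + 4³ + 2³ = 81
81 → 8³ + 1³ = 513
513 → 5³ + 1³ + 3³ = 153
153 → 1³ + 5³ + 3³ = 153  — 153 repeats.
That took 7 steps.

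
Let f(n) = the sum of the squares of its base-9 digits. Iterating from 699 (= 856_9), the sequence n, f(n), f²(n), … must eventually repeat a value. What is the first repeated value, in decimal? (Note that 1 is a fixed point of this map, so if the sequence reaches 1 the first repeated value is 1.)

1

699 = (8,5,6)_9 → 8² + 5² + 6² = 125
125 = (1,4,8)_9 → 1² + 4² + 8² = 81
81 = (1,0,0)_9 → 1² + 0² + 0² = 1  — reached the fixed point 1.
1 → 1, so 1 is the first repeated value.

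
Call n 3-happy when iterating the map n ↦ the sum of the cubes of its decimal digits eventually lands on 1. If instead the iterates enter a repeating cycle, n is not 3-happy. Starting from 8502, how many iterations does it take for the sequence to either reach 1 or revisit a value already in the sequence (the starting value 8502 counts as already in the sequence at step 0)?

8502 → 645
645 → 405
405 → 189
189 → 1242
1242 → 81
81 → 513
513 → 153
153 → 153  — 153 repeats.
That took 8 steps.

8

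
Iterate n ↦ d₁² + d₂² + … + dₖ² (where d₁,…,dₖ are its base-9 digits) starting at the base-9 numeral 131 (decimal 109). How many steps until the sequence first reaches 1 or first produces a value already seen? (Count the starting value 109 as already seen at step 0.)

7

109 = (1,3,1)_9 → 11
11 = (1,2)_9 → 5
5 = (5)_9 → 25
25 = (2,7)_9 → 53
53 = (5,8)_9 → 89
89 = (1,0,8)_9 → 65
65 = (7,2)_9 → 53  — 53 repeats.
That took 7 steps.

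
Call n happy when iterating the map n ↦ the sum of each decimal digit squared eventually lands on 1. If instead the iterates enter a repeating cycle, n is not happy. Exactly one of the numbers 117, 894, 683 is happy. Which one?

117: 117 → 51 → 26 → 40 → 16 → 37 → 58 → 89 → 145 → 42 → 20 → 4 → 16  — repeats 16 (not happy)
894: 894 → 161 → 38 → 73 → 58 → 89 → 145 → 42 → 20 → 4 → 16 → 37 → 58  — repeats 58 (not happy)
683: 683 → 109 → 82 → 68 → 100 → 1  — reaches 1 (happy)

683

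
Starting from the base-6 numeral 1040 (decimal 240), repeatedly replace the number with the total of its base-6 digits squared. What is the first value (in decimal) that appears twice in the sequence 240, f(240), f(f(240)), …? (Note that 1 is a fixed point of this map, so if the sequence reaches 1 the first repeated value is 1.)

240 = (1,0,4,0)_6 → 1² + 0² + 4² + 0² = 1 + 0 + 16 + 0 = 17
17 = (2,5)_6 → 2² + 5² = 4 + 25 = 29
29 = (4,5)_6 → 4² + 5² = 16 + 25 = 41
41 = (1,0,5)_6 → 1² + 0² + 5² = 1 + 0 + 25 = 26
26 = (4,2)_6 → 4² + 2² = 16 + 4 = 20
20 = (3,2)_6 → 3² + 2² = 9 + 4 = 13
13 = (2,1)_6 → 2² + 1² = 4 + 1 = 5
5 = (5)_6 → 5² = 25
25 = (4,1)_6 → 4² + 1² = 16 + 1 = 17  — 17 already appeared earlier.

17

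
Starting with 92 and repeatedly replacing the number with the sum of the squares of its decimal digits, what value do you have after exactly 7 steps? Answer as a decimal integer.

16

92 → 9² + 2² = 81 + 4 = 85
85 → 8² + 5² = 64 + 25 = 89
89 → 8² + 9² = 64 + 81 = 145
145 → 1² + 4² + 5² = 1 + 16 + 25 = 42
42 → 4² + 2² = 16 + 4 = 20
20 → 2² + 0² = 4 + 0 = 4
4 → 4² = 16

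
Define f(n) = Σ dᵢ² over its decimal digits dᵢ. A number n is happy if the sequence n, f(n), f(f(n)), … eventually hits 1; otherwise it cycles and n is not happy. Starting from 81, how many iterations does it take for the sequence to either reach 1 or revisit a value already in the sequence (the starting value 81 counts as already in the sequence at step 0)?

11

81 → 8² + 1² = 64 + 1 = 65
65 → 6² + 5² = 36 + 25 = 61
61 → 6² + 1² = 36 + 1 = 37
37 → 3² + 7² = 9 + 49 = 58
58 → 5² + 8² = 25 + 64 = 89
89 → 8² + 9² = 64 + 81 = 145
145 → 1² + 4² + 5² = 1 + 16 + 25 = 42
42 → 4² + 2² = 16 + 4 = 20
20 → 2² + 0² = 4 + 0 = 4
4 → 4² = 16
16 → 1² + 6² = 1 + 36 = 37  — 37 repeats.
That took 11 steps.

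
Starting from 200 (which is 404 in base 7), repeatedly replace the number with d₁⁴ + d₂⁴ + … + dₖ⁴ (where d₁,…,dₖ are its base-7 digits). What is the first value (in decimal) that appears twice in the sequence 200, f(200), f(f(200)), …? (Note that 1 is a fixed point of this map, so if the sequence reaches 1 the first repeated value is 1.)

200 = (4,0,4)_7 → 4⁴ + 0⁴ + 4⁴ = 512
512 = (1,3,3,1)_7 → 1⁴ + 3⁴ + 3⁴ + 1⁴ = 164
164 = (3,2,3)_7 → 3⁴ + 2⁴ + 3⁴ = 178
178 = (3,4,3)_7 → 3⁴ + 4⁴ + 3⁴ = 418
418 = (1,1,3,5)_7 → 1⁴ + 1⁴ + 3⁴ + 5⁴ = 708
708 = (2,0,3,1)_7 → 2⁴ + 0⁴ + 3⁴ + 1⁴ = 98
98 = (2,0,0)_7 → 2⁴ + 0⁴ + 0⁴ = 16
16 = (2,2)_7 → 2⁴ + 2⁴ = 32
32 = (4,4)_7 → 4⁴ + 4⁴ = 512  — 512 already appeared earlier.

512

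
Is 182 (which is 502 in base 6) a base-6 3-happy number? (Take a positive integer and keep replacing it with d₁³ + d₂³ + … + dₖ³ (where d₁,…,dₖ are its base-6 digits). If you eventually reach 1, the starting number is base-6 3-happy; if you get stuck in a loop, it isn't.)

182 = (5,0,2)_6 → 5³ + 0³ + 2³ = 125 + 0 + 8 = 133
133 = (3,4,1)_6 → 3³ + 4³ + 1³ = 27 + 64 + 1 = 92
92 = (2,3,2)_6 → 2³ + 3³ + 2³ = 8 + 27 + 8 = 43
43 = (1,1,1)_6 → 1³ + 1³ + 1³ = 1 + 1 + 1 = 3
3 = (3)_6 → 3³ = 27
27 = (4,3)_6 → 4³ + 3³ = 64 + 27 = 91
91 = (2,3,1)_6 → 2³ + 3³ + 1³ = 8 + 27 + 1 = 36
36 = (1,0,0)_6 → 1³ + 0³ + 0³ = 1 + 0 + 0 = 1  — reached 1.

base-6 3-happy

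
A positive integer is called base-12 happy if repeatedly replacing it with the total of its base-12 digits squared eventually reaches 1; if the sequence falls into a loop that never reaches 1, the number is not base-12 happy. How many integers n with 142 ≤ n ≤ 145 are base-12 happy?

1

142: 142 → 221 → 62 → 29 → 29  — not base-12 happy
143: 143 → 242 → 69 → 106 → 164 → 66 → 61 → 26 → 8 → 64 → 41 → 34 → 104 → 128 → 164  — not base-12 happy
144: 144 → 1  — base-12 happy
145: 145 → 2 → 4 → 16 → 17 → 26 → 8 → 64 → 41 → 34 → 104 → 128 → 164 → 66 → 61 → 26  — not base-12 happy
base-12 happy: 144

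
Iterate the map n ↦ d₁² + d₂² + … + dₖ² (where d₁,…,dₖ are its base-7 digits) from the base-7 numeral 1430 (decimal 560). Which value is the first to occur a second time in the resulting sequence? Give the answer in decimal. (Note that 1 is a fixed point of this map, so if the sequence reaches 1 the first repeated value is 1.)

10

560 = (1,4,3,0)_7 → 1² + 4² + 3² + 0² = 1 + 16 + 9 + 0 = 26
26 = (3,5)_7 → 3² + 5² = 9 + 25 = 34
34 = (4,6)_7 → 4² + 6² = 16 + 36 = 52
52 = (1,0,3)_7 → 1² + 0² + 3² = 1 + 0 + 9 = 10
10 = (1,3)_7 → 1² + 3² = 1 + 9 = 10  — 10 already appeared earlier.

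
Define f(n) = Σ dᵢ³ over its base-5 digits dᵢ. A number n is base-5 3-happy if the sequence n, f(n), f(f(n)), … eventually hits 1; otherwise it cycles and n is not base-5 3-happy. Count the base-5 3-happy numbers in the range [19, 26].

19: 19 → 91 → 55 → 9 → 65 → 35 → 9  — not base-5 3-happy
20: 20 → 64 → 80 → 28 → 28  — not base-5 3-happy
21: 21 → 65 → 35 → 9 → 65  — not base-5 3-happy
22: 22 → 72 → 80 → 28 → 28  — not base-5 3-happy
23: 23 → 91 → 55 → 9 → 65 → 35 → 9  — not base-5 3-happy
24: 24 → 128 → 28 → 28  — not base-5 3-happy
25: 25 → 1  — base-5 3-happy
26: 26 → 2 → 8 → 28 → 28  — not base-5 3-happy
base-5 3-happy: 25

1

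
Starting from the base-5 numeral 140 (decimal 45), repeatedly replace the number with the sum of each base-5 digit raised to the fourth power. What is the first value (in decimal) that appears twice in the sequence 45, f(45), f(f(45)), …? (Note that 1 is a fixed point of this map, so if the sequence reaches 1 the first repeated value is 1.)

45 = (1,4,0)_5 → 1⁴ + 4⁴ + 0⁴ = 257
257 = (2,0,1,2)_5 → 2⁴ + 0⁴ + 1⁴ + 2⁴ = 33
33 = (1,1,3)_5 → 1⁴ + 1⁴ + 3⁴ = 83
83 = (3,1,3)_5 → 3⁴ + 1⁴ + 3⁴ = 163
163 = (1,1,2,3)_5 → 1⁴ + 1⁴ + 2⁴ + 3⁴ = 99
99 = (3,4,4)_5 → 3⁴ + 4⁴ + 4⁴ = 593
593 = (4,3,3,3)_5 → 4⁴ + 3⁴ + 3⁴ + 3⁴ = 499
499 = (3,4,4,4)_5 → 3⁴ + 4⁴ + 4⁴ + 4⁴ = 849
849 = (1,1,3,4,4)_5 → 1⁴ + 1⁴ + 3⁴ + 4⁴ + 4⁴ = 595
595 = (4,3,4,0)_5 → 4⁴ + 3⁴ + 4⁴ + 0⁴ = 593  — 593 already appeared earlier.

593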